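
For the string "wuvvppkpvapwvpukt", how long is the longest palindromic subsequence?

One longest palindromic subsequence is uvppkppvu (positions 2,4,5,6,7,8,11,13,15); it reads the same forward and backward, and the interval DP gives dp[1][17] = 9.

9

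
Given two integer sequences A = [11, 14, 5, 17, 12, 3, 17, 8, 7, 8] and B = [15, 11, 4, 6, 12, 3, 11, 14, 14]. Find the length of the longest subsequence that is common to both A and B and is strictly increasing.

2

A longest common strictly increasing subsequence is 11, 12 (length 2); it appears in order in both A and B, and no longer such subsequence exists.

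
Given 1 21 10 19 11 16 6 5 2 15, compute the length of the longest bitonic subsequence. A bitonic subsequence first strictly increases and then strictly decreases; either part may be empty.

One longest bitonic subsequence is 1, 21, 19, 16, 6, 5, 2 (positions 1,2,4,6,7,8,9): it rises to 21 then falls. Length 7 is optimal.

7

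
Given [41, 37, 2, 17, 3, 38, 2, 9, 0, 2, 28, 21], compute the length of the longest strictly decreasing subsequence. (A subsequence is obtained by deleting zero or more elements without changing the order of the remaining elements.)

Scanning left to right, the best length ending at each element is: 41→1, 37→2, 2→3, 17→3, 3→4, 38→2, 2→5, 9→4, 0→6, 2→5, 28→3, 21→4.
So the longest decreasing subsequence has length 6, e.g. 41, 37, 17, 3, 2, 0.

6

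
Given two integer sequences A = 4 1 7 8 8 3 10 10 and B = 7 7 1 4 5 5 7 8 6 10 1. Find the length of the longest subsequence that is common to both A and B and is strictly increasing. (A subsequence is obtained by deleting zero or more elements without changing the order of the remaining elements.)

4

A longest common strictly increasing subsequence is 1, 7, 8, 10 (length 4); it appears in order in both A and B, and no longer such subsequence exists.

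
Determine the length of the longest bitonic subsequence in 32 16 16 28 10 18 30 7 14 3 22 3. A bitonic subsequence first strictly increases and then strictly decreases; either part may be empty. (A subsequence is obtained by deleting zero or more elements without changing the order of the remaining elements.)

5

One longest bitonic subsequence is 32, 28, 18, 14, 3 (positions 1,4,6,9,12): it rises to 32 then falls. Length 5 is optimal.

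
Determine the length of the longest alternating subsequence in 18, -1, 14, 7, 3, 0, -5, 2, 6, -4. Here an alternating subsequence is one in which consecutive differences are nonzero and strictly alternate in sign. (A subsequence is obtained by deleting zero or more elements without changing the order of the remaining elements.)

6

Track the best alternating length ending on an up-step vs a down-step at each position: up/down = 1/1, 1/2, 3/2, 3/4, 3/4, 3/4, 1/4, 5/4, 5/4, 5/6.
The maximum over both is 6; one such subsequence is 18, -1, 14, 0, 2, -4.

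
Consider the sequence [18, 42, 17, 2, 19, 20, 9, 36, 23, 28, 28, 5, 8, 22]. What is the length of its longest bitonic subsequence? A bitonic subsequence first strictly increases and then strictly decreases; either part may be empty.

6

One longest bitonic subsequence is 18, 19, 20, 36, 28, 22 (positions 1,5,6,8,11,14): it rises to 36 then falls. Length 6 is optimal.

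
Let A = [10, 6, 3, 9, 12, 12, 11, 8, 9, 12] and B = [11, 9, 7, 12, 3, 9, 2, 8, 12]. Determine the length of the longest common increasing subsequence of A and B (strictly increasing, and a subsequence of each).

A longest common strictly increasing subsequence is 3, 9, 12 (length 3); it appears in order in both A and B, and no longer such subsequence exists.

3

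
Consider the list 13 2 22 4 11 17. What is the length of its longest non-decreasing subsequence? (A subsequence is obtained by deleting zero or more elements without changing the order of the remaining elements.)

4

Scanning left to right, the best length ending at each element is: 13→1, 2→1, 22→2, 4→2, 11→3, 17→4.
So the longest non-decreasing subsequence has length 4, e.g. 2, 4, 11, 17.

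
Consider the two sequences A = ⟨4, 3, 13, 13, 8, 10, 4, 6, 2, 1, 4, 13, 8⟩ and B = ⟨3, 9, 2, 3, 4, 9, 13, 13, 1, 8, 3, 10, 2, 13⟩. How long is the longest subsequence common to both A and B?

7

A longest common subsequence is 4, 13, 13, 8, 10, 2, 13 (length 7); the LCS DP confirms no longer common subsequence exists.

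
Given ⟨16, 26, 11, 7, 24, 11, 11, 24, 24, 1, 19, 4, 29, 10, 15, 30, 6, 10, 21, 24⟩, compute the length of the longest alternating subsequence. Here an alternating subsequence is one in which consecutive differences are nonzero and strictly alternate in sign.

14

A longest alternating subsequence is 16, 26, 11, 24, 11, 24, 1, 19, 4, 29, 10, 15, 6, 10 (positions 1,2,3,5,6,8,10,11,12,13,14,15,17,18); its 13 consecutive differences strictly alternate in sign, and length 14 is optimal.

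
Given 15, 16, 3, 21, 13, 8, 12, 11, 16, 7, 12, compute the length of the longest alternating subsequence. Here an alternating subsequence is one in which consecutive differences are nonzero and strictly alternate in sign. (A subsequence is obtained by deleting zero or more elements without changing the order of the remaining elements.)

10

A longest alternating subsequence is 15, 16, 3, 21, 8, 12, 11, 16, 7, 12 (positions 1,2,3,4,6,7,8,9,10,11); its 9 consecutive differences strictly alternate in sign, and length 10 is optimal.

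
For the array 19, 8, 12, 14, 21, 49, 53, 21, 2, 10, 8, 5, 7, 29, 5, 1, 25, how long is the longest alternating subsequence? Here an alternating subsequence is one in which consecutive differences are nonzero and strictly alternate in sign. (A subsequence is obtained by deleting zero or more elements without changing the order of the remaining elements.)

9

Track the best alternating length ending on an up-step vs a down-step at each position: up/down = 1/1, 1/2, 3/2, 3/2, 3/1, 3/1, 3/1, 3/4, 1/4, 5/4, 5/6, 5/6, 7/6, 7/4, 5/8, 1/8, 9/8.
The maximum over both is 9; one such subsequence is 19, 8, 12, 2, 10, 5, 7, 5, 25.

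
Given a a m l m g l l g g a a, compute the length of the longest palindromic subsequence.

8

Using dp[i][j] = 2 + dp[i+1][j−1] if the ends match, else max(dp[i+1][j], dp[i][j−1]):
dp[1][12] = 8. A witness is aagllgaa at positions 1,2,6,7,8,10,11,12.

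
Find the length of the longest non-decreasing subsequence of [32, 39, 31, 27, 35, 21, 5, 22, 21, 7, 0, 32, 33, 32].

Scanning left to right, the best length ending at each element is: 32→1, 39→2, 31→1, 27→1, 35→2, 21→1, 5→1, 22→2, 21→2, 7→2, 0→1, 32→3, 33→4, 32→4.
So the longest non-decreasing subsequence has length 4, e.g. 21, 22, 32, 33.

4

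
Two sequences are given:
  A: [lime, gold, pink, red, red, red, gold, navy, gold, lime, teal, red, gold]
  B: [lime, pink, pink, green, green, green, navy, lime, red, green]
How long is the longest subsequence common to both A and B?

Backtracking the LCS table gives one alignment: lime (A1,B1) → pink (A3,B3) → navy (A8,B7) → lime (A10,B8) → red (A12,B9).
So the longest common subsequence has length 5.

5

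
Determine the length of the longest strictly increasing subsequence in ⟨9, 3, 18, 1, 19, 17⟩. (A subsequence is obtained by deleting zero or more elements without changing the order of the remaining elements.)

3

Scanning left to right, the best length ending at each element is: 9→1, 3→1, 18→2, 1→1, 19→3, 17→2.
So the longest increasing subsequence has length 3, e.g. 9, 18, 19.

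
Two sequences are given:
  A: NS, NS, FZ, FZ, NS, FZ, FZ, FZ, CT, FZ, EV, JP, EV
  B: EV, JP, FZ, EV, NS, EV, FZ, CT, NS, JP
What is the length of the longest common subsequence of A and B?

Backtracking the LCS table gives one alignment: FZ (A3,B3) → NS (A5,B5) → FZ (A8,B7) → CT (A9,B8) → JP (A12,B10).
So the longest common subsequence has length 5.

5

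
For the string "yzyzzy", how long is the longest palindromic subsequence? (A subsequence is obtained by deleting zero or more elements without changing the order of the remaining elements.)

Using dp[i][j] = 2 + dp[i+1][j−1] if the ends match, else max(dp[i+1][j], dp[i][j−1]):
dp[1][6] = 5. A witness is yzzzy at positions 1,2,4,5,6.

5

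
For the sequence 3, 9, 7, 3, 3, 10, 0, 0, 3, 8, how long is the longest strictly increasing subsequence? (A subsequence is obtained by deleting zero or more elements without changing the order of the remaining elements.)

3

One longest increasing subsequence is 3, 9, 10 (positions 1,2,6), of length 3; no longer one exists.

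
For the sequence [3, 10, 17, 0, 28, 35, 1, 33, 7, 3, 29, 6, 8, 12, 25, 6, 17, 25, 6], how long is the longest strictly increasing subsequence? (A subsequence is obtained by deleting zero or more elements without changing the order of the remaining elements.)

Let dp[i] be the longest increasing subsequence ending at position i. Then dp = [1, 2, 3, 1, 4, 5, 2, 5, 3, 3, 5, 4, 5, 6, 7, 4, 7, 8, 4].
The maximum is 8; one witness is 0, 1, 3, 6, 8, 12, 17, 25 at positions 4,7,10,12,13,14,17,18.

8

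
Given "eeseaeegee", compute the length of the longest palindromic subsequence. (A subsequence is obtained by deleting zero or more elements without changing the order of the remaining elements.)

Using dp[i][j] = 2 + dp[i+1][j−1] if the ends match, else max(dp[i+1][j], dp[i][j−1]):
dp[1][10] = 7. A witness is eeeeeee at positions 1,2,4,6,7,9,10.

7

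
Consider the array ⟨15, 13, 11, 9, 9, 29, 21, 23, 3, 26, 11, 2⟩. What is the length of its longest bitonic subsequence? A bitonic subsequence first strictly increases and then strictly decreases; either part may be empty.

Let inc[i] be the LIS ending at i and dec[i] the longest strictly decreasing subsequence starting at i. inc = [1, 1, 1, 1, 1, 2, 2, 3, 1, 4, 2, 1], dec = [6, 5, 4, 3, 3, 4, 3, 3, 2, 3, 2, 1].
max_i inc[i]+dec[i]−1 = 6, with one witness 15, 13, 11, 9, 3, 2.

6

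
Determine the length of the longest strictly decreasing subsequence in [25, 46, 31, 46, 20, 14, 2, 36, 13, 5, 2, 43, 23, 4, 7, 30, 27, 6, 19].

7

Let dp[i] be the longest decreasing subsequence ending at position i. Then dp = [1, 1, 2, 1, 3, 4, 5, 2, 5, 6, 7, 2, 3, 7, 6, 3, 4, 7, 5].
The maximum is 7; one witness is 46, 31, 20, 14, 13, 5, 2 at positions 2,3,5,6,9,10,11.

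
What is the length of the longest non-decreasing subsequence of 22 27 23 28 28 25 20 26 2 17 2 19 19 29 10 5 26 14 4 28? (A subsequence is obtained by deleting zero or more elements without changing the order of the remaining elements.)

One longest non-decreasing subsequence is 22, 23, 25, 26, 26, 28 (positions 1,3,6,8,17,20), of length 6; no longer one exists.

6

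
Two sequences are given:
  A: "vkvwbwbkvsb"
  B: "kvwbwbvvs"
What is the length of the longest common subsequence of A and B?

Backtracking the LCS table gives one alignment: k (A2,B1) → v (A3,B2) → w (A4,B3) → b (A5,B4) → w (A6,B5) → b (A7,B6) → v (A9,B8) → s (A10,B9).
So the longest common subsequence has length 8.

8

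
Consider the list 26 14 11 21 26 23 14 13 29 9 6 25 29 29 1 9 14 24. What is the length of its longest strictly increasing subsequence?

5

One longest increasing subsequence is 14, 21, 23, 25, 29 (positions 2,4,6,12,13), of length 5; no longer one exists.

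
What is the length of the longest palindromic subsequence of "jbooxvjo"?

One longest palindromic subsequence is jooj (positions 1,3,4,7); it reads the same forward and backward, and the interval DP gives dp[1][8] = 4.

4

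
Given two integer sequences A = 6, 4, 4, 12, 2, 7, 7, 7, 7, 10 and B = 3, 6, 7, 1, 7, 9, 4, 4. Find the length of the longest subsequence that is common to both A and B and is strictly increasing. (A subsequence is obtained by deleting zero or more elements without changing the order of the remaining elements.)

For each value that appears in both, track the longest common increasing run ending there.
The best achievable length is 2; one witness is 6, 7 (A-positions 1,6, B-positions 2,3).

2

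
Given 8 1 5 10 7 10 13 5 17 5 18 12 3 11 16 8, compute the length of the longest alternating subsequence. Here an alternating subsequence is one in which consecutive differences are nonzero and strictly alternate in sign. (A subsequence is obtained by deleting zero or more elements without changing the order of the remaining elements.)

12

Track the best alternating length ending on an up-step vs a down-step at each position: up/down = 1/1, 1/2, 3/2, 3/1, 3/4, 5/1, 5/1, 3/6, 7/1, 3/8, 9/1, 9/10, 3/10, 11/10, 11/10, 11/12.
The maximum over both is 12; one such subsequence is 8, 1, 10, 7, 10, 5, 17, 5, 18, 3, 11, 8.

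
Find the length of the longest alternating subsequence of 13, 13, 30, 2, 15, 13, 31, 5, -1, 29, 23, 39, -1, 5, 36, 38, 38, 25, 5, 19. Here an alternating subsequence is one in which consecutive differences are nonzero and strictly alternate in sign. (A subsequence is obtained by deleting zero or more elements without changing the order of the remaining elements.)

A longest alternating subsequence is 13, 30, 2, 15, 13, 31, 5, 29, 23, 39, -1, 36, 5, 19 (positions 1,3,4,5,6,7,8,10,11,12,13,15,19,20); its 13 consecutive differences strictly alternate in sign, and length 14 is optimal.

14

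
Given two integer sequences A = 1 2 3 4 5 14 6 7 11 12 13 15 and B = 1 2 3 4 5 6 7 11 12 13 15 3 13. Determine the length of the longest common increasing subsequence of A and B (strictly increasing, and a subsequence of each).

11

For each value that appears in both, track the longest common increasing run ending there.
The best achievable length is 11; one witness is 1, 2, 3, 4, 5, 6, 7, 11, 12, 13, 15 (A-positions 1,2,3,4,5,7,8,9,10,11,12, B-positions 1,2,3,4,5,6,7,8,9,10,11).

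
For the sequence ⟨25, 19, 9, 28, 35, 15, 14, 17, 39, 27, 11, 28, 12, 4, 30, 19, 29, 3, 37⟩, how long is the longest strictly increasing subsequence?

One longest increasing subsequence is 9, 15, 17, 27, 28, 30, 37 (positions 3,6,8,10,12,15,19), of length 7; no longer one exists.

7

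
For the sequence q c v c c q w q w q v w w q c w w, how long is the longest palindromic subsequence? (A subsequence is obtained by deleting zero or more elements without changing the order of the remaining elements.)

Using dp[i][j] = 2 + dp[i+1][j−1] if the ends match, else max(dp[i+1][j], dp[i][j−1]):
dp[1][17] = 9. A witness is cqwwvwwqc at positions 5,6,7,9,11,12,13,14,15.

9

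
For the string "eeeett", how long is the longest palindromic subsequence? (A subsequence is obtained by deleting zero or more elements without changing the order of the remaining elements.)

Using dp[i][j] = 2 + dp[i+1][j−1] if the ends match, else max(dp[i+1][j], dp[i][j−1]):
dp[1][6] = 4. A witness is eeee at positions 1,2,3,4.

4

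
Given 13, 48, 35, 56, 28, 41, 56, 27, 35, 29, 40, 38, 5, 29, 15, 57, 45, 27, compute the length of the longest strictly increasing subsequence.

5

Scanning left to right, the best length ending at each element is: 13→1, 48→2, 35→2, 56→3, 28→2, 41→3, 56→4, 27→2, 35→3, 29→3, 40→4, 38→4, 5→1, 29→3, 15→2, 57→5, 45→5, 27→3.
So the longest increasing subsequence has length 5, e.g. 13, 35, 41, 56, 57.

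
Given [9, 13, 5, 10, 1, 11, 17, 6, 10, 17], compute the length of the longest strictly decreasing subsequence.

Let dp[i] be the longest decreasing subsequence ending at position i. Then dp = [1, 1, 2, 2, 3, 2, 1, 3, 3, 1].
The maximum is 3; one witness is 9, 5, 1 at positions 1,3,5.

3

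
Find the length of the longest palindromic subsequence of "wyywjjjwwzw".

One longest palindromic subsequence is wwjjjww (positions 1,4,5,6,7,9,11); it reads the same forward and backward, and the interval DP gives dp[1][11] = 7.

7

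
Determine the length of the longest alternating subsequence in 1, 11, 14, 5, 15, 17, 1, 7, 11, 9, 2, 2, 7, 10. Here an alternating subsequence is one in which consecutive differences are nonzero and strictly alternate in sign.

Track the best alternating length ending on an up-step vs a down-step at each position: up/down = 1/1, 2/1, 2/1, 2/3, 4/1, 4/1, 1/5, 6/5, 6/5, 6/7, 6/7, 6/7, 8/7, 8/7.
The maximum over both is 8; one such subsequence is 1, 11, 5, 15, 1, 7, 2, 7.

8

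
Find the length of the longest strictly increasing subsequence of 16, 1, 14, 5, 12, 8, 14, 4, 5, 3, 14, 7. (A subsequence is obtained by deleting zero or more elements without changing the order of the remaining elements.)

Let dp[i] be the longest increasing subsequence ending at position i. Then dp = [1, 1, 2, 2, 3, 3, 4, 2, 3, 2, 4, 4].
The maximum is 4; one witness is 1, 5, 12, 14 at positions 2,4,5,7.

4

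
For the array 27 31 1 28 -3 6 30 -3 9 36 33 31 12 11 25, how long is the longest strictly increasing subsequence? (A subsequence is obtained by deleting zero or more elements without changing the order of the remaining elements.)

5

Let dp[i] be the longest increasing subsequence ending at position i. Then dp = [1, 2, 1, 2, 1, 2, 3, 1, 3, 4, 4, 4, 4, 4, 5].
The maximum is 5; one witness is 1, 6, 9, 12, 25 at positions 3,6,9,13,15.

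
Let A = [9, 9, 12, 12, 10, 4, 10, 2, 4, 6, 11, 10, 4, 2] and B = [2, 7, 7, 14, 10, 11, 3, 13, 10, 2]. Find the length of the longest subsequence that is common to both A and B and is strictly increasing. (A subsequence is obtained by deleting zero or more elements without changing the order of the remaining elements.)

2

A longest common strictly increasing subsequence is 2, 10 (length 2); it appears in order in both A and B, and no longer such subsequence exists.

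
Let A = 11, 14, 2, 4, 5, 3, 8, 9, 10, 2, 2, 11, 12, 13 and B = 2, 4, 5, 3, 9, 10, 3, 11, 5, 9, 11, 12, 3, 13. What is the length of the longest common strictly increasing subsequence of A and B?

8

A longest common strictly increasing subsequence is 2, 4, 5, 9, 10, 11, 12, 13 (length 8); it appears in order in both A and B, and no longer such subsequence exists.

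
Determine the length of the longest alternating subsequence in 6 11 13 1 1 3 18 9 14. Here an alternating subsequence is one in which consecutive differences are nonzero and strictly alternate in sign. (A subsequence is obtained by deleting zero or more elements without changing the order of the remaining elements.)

6

Track the best alternating length ending on an up-step vs a down-step at each position: up/down = 1/1, 2/1, 2/1, 1/3, 1/3, 4/3, 4/1, 4/5, 6/5.
The maximum over both is 6; one such subsequence is 6, 11, 1, 18, 9, 14.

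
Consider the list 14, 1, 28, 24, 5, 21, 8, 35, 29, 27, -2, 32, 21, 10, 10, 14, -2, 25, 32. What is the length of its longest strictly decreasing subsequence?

6

Let dp[i] be the longest decreasing subsequence ending at position i. Then dp = [1, 2, 1, 2, 3, 3, 4, 1, 2, 3, 5, 2, 4, 5, 5, 5, 6, 4, 2].
The maximum is 6; one witness is 35, 29, 27, 21, 10, -2 at positions 8,9,10,13,14,17.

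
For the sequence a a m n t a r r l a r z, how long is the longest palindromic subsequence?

5

One longest palindromic subsequence is aataa (positions 1,2,5,6,10); it reads the same forward and backward, and the interval DP gives dp[1][12] = 5.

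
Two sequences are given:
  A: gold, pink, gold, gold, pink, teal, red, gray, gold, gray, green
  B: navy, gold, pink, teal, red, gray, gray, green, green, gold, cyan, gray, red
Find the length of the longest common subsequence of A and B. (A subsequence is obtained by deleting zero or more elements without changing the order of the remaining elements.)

Backtracking the LCS table gives one alignment: gold (A4,B2) → pink (A5,B3) → teal (A6,B4) → red (A7,B5) → gray (A8,B7) → gold (A9,B10) → gray (A10,B12).
So the longest common subsequence has length 7.

7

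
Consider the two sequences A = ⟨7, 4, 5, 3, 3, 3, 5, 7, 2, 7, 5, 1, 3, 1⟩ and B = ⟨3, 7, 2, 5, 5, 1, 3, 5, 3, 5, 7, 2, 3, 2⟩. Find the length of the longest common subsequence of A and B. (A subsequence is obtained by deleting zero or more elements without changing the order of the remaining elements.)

8

Backtracking the LCS table gives one alignment: 7 (A1,B2) → 5 (A3,B5) → 3 (A4,B7) → 3 (A6,B9) → 5 (A7,B10) → 7 (A8,B11) → 2 (A9,B12) → 3 (A13,B13).
So the longest common subsequence has length 8.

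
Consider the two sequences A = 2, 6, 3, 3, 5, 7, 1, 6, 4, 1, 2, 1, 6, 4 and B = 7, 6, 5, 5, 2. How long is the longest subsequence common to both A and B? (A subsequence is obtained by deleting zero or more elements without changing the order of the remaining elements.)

Backtracking the LCS table gives one alignment: 6 (A2,B2) → 5 (A5,B4) → 2 (A11,B5).
So the longest common subsequence has length 3.

3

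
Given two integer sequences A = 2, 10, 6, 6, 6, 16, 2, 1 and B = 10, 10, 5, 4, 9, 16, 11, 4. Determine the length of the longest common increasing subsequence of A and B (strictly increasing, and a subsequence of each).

A longest common strictly increasing subsequence is 10, 16 (length 2); it appears in order in both A and B, and no longer such subsequence exists.

2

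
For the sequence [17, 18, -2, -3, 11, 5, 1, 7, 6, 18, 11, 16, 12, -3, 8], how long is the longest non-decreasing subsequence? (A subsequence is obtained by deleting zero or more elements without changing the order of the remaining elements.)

5

Let dp[i] be the longest non-decreasing subsequence ending at position i. Then dp = [1, 2, 1, 1, 2, 2, 2, 3, 3, 4, 4, 5, 5, 2, 4].
The maximum is 5; one witness is -2, 5, 7, 11, 16 at positions 3,6,8,11,12.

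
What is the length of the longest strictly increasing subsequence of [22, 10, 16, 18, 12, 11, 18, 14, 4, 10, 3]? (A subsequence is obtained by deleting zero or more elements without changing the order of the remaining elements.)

Let dp[i] be the longest increasing subsequence ending at position i. Then dp = [1, 1, 2, 3, 2, 2, 3, 3, 1, 2, 1].
The maximum is 3; one witness is 10, 16, 18 at positions 2,3,4.

3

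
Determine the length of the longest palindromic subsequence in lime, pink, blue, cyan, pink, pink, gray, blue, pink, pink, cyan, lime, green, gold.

One longest palindromic subsequence is lime cyan pink pink blue pink pink cyan lime (positions 1,4,5,6,8,9,10,11,12); it reads the same forward and backward, and the interval DP gives dp[1][14] = 9.

9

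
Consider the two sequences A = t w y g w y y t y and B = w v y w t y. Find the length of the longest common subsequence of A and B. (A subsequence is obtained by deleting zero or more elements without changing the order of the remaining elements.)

Backtracking the LCS table gives one alignment: w (A2,B1) → y (A3,B3) → w (A5,B4) → t (A8,B5) → y (A9,B6).
So the longest common subsequence has length 5.

5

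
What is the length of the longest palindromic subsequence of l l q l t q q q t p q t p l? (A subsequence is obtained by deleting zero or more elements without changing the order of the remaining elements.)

Using dp[i][j] = 2 + dp[i+1][j−1] if the ends match, else max(dp[i+1][j], dp[i][j−1]):
dp[1][14] = 9. A witness is lqtqqqtql at positions 1,3,5,6,7,8,9,11,14.

9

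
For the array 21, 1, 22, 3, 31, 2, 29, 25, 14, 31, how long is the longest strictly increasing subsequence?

Let dp[i] be the longest increasing subsequence ending at position i. Then dp = [1, 1, 2, 2, 3, 2, 3, 3, 3, 4].
The maximum is 4; one witness is 21, 22, 29, 31 at positions 1,3,7,10.

4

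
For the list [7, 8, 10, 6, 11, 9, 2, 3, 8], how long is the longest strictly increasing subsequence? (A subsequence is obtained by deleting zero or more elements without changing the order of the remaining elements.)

4

One longest increasing subsequence is 7, 8, 10, 11 (positions 1,2,3,5), of length 4; no longer one exists.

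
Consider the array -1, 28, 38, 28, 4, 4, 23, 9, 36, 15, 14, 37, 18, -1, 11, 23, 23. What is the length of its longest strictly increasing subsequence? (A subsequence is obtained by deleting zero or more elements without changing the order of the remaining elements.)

6

One longest increasing subsequence is -1, 4, 9, 15, 18, 23 (positions 1,5,8,10,13,16), of length 6; no longer one exists.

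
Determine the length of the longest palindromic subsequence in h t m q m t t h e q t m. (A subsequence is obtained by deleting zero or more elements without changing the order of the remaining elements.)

7

One longest palindromic subsequence is htmqmth (positions 1,2,3,4,5,7,8); it reads the same forward and backward, and the interval DP gives dp[1][12] = 7.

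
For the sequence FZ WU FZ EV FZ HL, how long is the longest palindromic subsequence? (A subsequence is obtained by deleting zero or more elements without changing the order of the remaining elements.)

3

One longest palindromic subsequence is FZ EV FZ (positions 3,4,5); it reads the same forward and backward, and the interval DP gives dp[1][6] = 3.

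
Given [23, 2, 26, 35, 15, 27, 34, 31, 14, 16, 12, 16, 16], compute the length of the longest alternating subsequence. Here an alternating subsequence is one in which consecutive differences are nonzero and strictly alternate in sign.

9

A longest alternating subsequence is 23, 2, 26, 15, 27, 14, 16, 12, 16 (positions 1,2,3,5,6,9,10,11,12); its 8 consecutive differences strictly alternate in sign, and length 9 is optimal.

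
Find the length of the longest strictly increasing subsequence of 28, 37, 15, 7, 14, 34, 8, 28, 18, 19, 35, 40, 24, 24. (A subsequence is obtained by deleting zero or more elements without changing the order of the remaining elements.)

One longest increasing subsequence is 7, 14, 18, 19, 35, 40 (positions 4,5,9,10,11,12), of length 6; no longer one exists.

6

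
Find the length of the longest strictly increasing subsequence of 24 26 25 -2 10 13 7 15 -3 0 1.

Scanning left to right, the best length ending at each element is: 24→1, 26→2, 25→2, -2→1, 10→2, 13→3, 7→2, 15→4, -3→1, 0→2, 1→3.
So the longest increasing subsequence has length 4, e.g. -2, 10, 13, 15.

4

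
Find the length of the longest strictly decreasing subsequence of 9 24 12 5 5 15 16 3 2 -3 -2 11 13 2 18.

6

One longest decreasing subsequence is 24, 12, 5, 3, 2, -3 (positions 2,3,4,8,9,10), of length 6; no longer one exists.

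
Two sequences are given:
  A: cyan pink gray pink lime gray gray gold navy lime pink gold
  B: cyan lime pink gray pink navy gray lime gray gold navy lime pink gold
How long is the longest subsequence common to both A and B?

11

A longest common subsequence is cyan, pink, gray, pink, lime, gray, gold, navy, lime, pink, gold (length 11); the LCS DP confirms no longer common subsequence exists.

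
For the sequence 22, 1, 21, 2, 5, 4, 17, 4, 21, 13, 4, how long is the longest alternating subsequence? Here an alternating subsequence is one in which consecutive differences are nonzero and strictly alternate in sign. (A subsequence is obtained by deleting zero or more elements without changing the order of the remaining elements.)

10

Track the best alternating length ending on an up-step vs a down-step at each position: up/down = 1/1, 1/2, 3/2, 3/4, 5/4, 5/6, 7/4, 5/8, 9/2, 9/10, 5/10.
The maximum over both is 10; one such subsequence is 22, 1, 21, 2, 5, 4, 17, 4, 21, 13.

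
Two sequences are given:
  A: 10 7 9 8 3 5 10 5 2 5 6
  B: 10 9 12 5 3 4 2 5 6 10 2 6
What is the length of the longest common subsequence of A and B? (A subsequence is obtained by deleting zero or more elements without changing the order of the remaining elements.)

7

A longest common subsequence is 10, 9, 3, 5, 10, 2, 6 (length 7); the LCS DP confirms no longer common subsequence exists.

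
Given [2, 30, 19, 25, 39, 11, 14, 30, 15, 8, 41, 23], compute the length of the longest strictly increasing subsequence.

Scanning left to right, the best length ending at each element is: 2→1, 30→2, 19→2, 25→3, 39→4, 11→2, 14→3, 30→4, 15→4, 8→2, 41→5, 23→5.
So the longest increasing subsequence has length 5, e.g. 2, 19, 25, 39, 41.

5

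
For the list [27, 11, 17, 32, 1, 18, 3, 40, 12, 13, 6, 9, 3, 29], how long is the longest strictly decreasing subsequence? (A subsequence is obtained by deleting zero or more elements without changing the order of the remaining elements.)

Let dp[i] be the longest decreasing subsequence ending at position i. Then dp = [1, 2, 2, 1, 3, 2, 3, 1, 3, 3, 4, 4, 5, 2].
The maximum is 5; one witness is 27, 17, 12, 6, 3 at positions 1,3,9,11,13.

5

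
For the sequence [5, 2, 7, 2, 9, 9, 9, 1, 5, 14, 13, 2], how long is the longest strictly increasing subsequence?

4

Let dp[i] be the longest increasing subsequence ending at position i. Then dp = [1, 1, 2, 1, 3, 3, 3, 1, 2, 4, 4, 2].
The maximum is 4; one witness is 5, 7, 9, 14 at positions 1,3,5,10.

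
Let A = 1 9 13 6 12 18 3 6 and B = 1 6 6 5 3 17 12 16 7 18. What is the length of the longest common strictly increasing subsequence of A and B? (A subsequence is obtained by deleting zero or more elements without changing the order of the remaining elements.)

4

A longest common strictly increasing subsequence is 1, 6, 12, 18 (length 4); it appears in order in both A and B, and no longer such subsequence exists.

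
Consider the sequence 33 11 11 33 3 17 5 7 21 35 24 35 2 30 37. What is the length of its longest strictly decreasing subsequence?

4

Scanning left to right, the best length ending at each element is: 33→1, 11→2, 11→2, 33→1, 3→3, 17→2, 5→3, 7→3, 21→2, 35→1, 24→2, 35→1, 2→4, 30→2, 37→1.
So the longest decreasing subsequence has length 4, e.g. 33, 11, 3, 2.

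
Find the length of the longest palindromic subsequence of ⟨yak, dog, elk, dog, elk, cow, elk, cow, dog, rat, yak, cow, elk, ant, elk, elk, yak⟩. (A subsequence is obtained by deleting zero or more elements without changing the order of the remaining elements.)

11

One longest palindromic subsequence is yak elk elk elk cow yak cow elk elk elk yak (positions 1,3,5,7,8,11,12,13,15,16,17); it reads the same forward and backward, and the interval DP gives dp[1][17] = 11.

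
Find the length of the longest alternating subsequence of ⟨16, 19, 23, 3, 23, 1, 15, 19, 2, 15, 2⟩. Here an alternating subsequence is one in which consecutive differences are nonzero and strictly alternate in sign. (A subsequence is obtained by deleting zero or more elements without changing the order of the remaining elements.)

A longest alternating subsequence is 16, 19, 3, 23, 1, 15, 2, 15, 2 (positions 1,2,4,5,6,7,9,10,11); its 8 consecutive differences strictly alternate in sign, and length 9 is optimal.

9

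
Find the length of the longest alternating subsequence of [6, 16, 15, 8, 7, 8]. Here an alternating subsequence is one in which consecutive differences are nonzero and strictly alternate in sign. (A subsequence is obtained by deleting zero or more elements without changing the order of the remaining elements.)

4

A longest alternating subsequence is 6, 16, 7, 8 (positions 1,2,5,6); its 3 consecutive differences strictly alternate in sign, and length 4 is optimal.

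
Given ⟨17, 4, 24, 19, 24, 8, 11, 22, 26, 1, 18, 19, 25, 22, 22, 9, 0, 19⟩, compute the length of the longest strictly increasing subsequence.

One longest increasing subsequence is 4, 8, 11, 18, 19, 25 (positions 2,6,7,11,12,13), of length 6; no longer one exists.

6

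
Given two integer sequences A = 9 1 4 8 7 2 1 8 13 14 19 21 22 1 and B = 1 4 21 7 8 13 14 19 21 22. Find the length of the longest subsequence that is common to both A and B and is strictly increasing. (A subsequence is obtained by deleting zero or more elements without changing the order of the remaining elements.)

A longest common strictly increasing subsequence is 1, 4, 7, 8, 13, 14, 19, 21, 22 (length 9); it appears in order in both A and B, and no longer such subsequence exists.

9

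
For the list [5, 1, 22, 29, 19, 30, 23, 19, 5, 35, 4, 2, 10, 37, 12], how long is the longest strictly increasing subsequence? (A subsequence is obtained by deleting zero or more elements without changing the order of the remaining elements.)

Scanning left to right, the best length ending at each element is: 5→1, 1→1, 22→2, 29→3, 19→2, 30→4, 23→3, 19→2, 5→2, 35→5, 4→2, 2→2, 10→3, 37→6, 12→4.
So the longest increasing subsequence has length 6, e.g. 5, 22, 29, 30, 35, 37.

6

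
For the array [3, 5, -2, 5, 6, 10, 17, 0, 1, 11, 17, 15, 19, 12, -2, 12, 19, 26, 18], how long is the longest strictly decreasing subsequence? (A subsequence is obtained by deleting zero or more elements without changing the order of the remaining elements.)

One longest decreasing subsequence is 17, 15, 12, -2 (positions 7,12,14,15), of length 4; no longer one exists.

4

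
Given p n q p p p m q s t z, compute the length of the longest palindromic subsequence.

One longest palindromic subsequence is qpppq (positions 3,4,5,6,8); it reads the same forward and backward, and the interval DP gives dp[1][11] = 5.

5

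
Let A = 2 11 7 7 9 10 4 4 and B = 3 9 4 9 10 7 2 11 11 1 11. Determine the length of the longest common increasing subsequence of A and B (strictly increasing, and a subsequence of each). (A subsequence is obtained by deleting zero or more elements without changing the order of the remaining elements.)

2

For each value that appears in both, track the longest common increasing run ending there.
The best achievable length is 2; one witness is 9, 10 (A-positions 5,6, B-positions 2,5).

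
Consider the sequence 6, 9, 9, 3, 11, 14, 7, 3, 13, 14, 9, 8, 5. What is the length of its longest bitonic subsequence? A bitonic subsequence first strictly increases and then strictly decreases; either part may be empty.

One longest bitonic subsequence is 6, 9, 11, 14, 13, 9, 8, 5 (positions 1,2,5,6,9,11,12,13): it rises to 14 then falls. Length 8 is optimal.

8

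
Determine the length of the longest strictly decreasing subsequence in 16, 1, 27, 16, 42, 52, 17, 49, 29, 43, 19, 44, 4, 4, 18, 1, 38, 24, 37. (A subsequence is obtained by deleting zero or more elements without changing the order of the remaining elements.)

6

Scanning left to right, the best length ending at each element is: 16→1, 1→2, 27→1, 16→2, 42→1, 52→1, 17→2, 49→2, 29→3, 43→3, 19→4, 44→3, 4→5, 4→5, 18→5, 1→6, 38→4, 24→5, 37→5.
So the longest decreasing subsequence has length 6, e.g. 52, 49, 29, 19, 4, 1.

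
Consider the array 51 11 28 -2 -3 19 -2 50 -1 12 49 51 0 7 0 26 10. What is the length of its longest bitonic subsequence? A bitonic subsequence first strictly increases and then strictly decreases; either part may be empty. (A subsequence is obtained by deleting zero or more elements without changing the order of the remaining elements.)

8

One longest bitonic subsequence is -3, -2, -1, 12, 49, 51, 26, 10 (positions 5,7,9,10,11,12,16,17): it rises to 51 then falls. Length 8 is optimal.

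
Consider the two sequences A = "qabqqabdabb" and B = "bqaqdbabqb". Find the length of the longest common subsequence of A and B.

Backtracking the LCS table gives one alignment: q (A1,B2) → a (A2,B3) → q (A4,B4) → b (A7,B6) → a (A9,B7) → b (A10,B8) → b (A11,B10).
So the longest common subsequence has length 7.

7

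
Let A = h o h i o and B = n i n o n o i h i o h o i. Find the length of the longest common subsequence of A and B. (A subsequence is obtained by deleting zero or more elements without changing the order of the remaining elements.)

4

A longest common subsequence is hohi (length 4); the LCS DP confirms no longer common subsequence exists.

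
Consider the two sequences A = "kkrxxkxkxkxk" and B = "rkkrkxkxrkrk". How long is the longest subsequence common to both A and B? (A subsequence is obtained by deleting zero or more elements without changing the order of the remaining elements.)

A longest common subsequence is kkrkxkxkk (length 9); the LCS DP confirms no longer common subsequence exists.

9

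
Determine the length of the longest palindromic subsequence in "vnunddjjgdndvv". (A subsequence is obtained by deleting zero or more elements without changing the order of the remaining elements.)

One longest palindromic subsequence is vddjjddv (positions 1,5,6,7,8,10,12,14); it reads the same forward and backward, and the interval DP gives dp[1][14] = 8.

8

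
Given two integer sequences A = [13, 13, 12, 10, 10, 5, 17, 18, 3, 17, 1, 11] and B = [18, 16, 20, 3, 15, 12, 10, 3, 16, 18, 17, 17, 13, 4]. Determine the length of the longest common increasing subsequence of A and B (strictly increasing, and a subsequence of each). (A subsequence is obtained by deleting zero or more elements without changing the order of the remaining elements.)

For each value that appears in both, track the longest common increasing run ending there.
The best achievable length is 2; one witness is 12, 18 (A-positions 3,8, B-positions 6,10).

2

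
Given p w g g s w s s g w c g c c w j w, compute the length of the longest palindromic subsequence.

9

One longest palindromic subsequence is wggsssggw (positions 2,3,4,5,7,8,9,12,17); it reads the same forward and backward, and the interval DP gives dp[1][17] = 9.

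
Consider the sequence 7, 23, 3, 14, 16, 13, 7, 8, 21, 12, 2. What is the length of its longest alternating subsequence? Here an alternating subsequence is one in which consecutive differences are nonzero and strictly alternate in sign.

7

Track the best alternating length ending on an up-step vs a down-step at each position: up/down = 1/1, 2/1, 1/3, 4/3, 4/3, 4/5, 4/5, 6/5, 6/3, 6/7, 1/7.
The maximum over both is 7; one such subsequence is 7, 23, 3, 14, 13, 21, 12.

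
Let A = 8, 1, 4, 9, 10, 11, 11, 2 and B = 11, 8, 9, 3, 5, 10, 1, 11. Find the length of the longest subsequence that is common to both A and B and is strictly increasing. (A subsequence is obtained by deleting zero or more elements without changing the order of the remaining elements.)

4

A longest common strictly increasing subsequence is 8, 9, 10, 11 (length 4); it appears in order in both A and B, and no longer such subsequence exists.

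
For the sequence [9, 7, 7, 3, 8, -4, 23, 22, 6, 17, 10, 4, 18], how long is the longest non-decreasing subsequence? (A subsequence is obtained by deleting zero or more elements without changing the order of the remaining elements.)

Scanning left to right, the best length ending at each element is: 9→1, 7→1, 7→2, 3→1, 8→3, -4→1, 23→4, 22→4, 6→2, 17→4, 10→4, 4→2, 18→5.
So the longest non-decreasing subsequence has length 5, e.g. 7, 7, 8, 17, 18.

5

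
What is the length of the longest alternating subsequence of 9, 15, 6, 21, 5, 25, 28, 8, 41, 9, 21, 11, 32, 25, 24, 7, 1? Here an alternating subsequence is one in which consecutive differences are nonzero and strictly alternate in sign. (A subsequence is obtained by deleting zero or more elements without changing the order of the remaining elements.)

A longest alternating subsequence is 9, 15, 6, 21, 5, 25, 8, 41, 9, 21, 11, 32, 25 (positions 1,2,3,4,5,6,8,9,10,11,12,13,14); its 12 consecutive differences strictly alternate in sign, and length 13 is optimal.

13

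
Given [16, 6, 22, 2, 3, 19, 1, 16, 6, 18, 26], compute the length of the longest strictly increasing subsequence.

5

Let dp[i] be the longest increasing subsequence ending at position i. Then dp = [1, 1, 2, 1, 2, 3, 1, 3, 3, 4, 5].
The maximum is 5; one witness is 2, 3, 16, 18, 26 at positions 4,5,8,10,11.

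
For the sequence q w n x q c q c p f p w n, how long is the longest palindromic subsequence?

5

One longest palindromic subsequence is npfpn (positions 3,9,10,11,13); it reads the same forward and backward, and the interval DP gives dp[1][13] = 5.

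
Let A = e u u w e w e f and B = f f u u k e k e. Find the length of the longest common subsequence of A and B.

4

A longest common subsequence is uuee (length 4); the LCS DP confirms no longer common subsequence exists.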